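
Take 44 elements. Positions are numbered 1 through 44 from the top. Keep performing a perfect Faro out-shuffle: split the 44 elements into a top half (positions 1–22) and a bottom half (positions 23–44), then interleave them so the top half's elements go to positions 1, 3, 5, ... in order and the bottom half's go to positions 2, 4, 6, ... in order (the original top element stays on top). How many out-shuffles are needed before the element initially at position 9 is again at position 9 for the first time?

14

Follow position 9 under repeated out-shuffles:
9 → 17 → 33 → 22 → 43 → 42 → 40 → 36 → 28 → 12 → 23 → 2 → 3 → 5 → 9
It first returns after 14 out-shuffles.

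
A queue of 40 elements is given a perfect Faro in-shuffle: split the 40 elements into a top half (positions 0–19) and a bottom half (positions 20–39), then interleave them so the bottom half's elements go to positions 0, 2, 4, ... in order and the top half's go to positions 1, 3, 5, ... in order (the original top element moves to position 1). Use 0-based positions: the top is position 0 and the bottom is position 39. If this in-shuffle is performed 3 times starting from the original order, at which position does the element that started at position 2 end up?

Track the element's position through each in-shuffle:
2 → 5 → 11 → 23

23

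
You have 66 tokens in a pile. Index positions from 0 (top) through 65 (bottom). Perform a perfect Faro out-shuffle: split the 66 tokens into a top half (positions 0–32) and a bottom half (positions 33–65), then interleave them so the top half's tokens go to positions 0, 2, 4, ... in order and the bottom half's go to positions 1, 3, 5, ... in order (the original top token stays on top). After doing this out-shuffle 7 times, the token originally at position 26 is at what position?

13

Track the token's position through each out-shuffle:
26 → 52 → 39 → 13 → 26 → 52 → 39 → 13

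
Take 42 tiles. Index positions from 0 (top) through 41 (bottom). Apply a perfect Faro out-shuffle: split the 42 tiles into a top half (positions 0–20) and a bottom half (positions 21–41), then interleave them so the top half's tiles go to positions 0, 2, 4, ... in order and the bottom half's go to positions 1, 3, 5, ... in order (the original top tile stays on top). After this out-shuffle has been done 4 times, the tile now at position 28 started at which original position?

12

Work backwards from position 28, undoing one out-shuffle at a time:
28 ← 14 ← 7 ← 24 ← 12
So the tile now at position 28 started at position 12.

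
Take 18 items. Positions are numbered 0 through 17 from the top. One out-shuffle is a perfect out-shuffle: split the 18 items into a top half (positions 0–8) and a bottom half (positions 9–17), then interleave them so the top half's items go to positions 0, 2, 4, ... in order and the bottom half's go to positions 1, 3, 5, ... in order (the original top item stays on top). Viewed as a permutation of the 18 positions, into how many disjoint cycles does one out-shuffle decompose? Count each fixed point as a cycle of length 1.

4

Trace each unvisited position around until it returns:
(0) (1 2 4 8 16 15 13 9) (3 6 12 7 14 11 5 10) (17)
4 cycles in total.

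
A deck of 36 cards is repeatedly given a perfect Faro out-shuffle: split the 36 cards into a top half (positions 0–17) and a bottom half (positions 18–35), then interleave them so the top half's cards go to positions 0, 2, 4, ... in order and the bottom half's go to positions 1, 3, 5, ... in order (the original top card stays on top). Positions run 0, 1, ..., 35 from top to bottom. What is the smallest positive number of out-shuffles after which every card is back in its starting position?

The out-shuffle permutes the 36 positions with cycle lengths [1, 1, 3, 3, 4, 12, 12].
Every card is home exactly when every cycle has completed a whole number of laps, i.e. after lcm(1, 3, 4, 12) = 12 out-shuffles.

12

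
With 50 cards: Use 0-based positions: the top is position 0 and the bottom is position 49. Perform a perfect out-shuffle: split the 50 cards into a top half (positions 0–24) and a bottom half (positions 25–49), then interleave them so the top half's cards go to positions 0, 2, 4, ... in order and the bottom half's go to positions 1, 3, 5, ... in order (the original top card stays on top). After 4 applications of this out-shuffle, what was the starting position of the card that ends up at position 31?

Work backwards from position 31, undoing one out-shuffle at a time:
31 ← 40 ← 20 ← 10 ← 5
So the card now at position 31 started at position 5.

5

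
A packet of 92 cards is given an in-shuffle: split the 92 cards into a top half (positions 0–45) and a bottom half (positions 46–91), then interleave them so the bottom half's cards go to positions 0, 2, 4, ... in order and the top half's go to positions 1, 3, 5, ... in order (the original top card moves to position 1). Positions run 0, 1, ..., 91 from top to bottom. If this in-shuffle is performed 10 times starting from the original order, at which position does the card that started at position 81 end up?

Track the card's position through each in-shuffle:
81 → 70 → 48 → 4 → 9 → 19 → 39 → 79 → 66 → 40 → 81

81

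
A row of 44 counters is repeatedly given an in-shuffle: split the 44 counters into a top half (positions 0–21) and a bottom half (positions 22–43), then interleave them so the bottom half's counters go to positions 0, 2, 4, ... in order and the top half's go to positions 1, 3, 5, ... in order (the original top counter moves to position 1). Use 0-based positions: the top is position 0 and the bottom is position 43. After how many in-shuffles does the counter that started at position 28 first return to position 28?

Follow position 28 under repeated in-shuffles:
28 → 12 → 25 → 6 → 13 → 27 → 10 → 21 → 43 → 42 → 40 → 36 → 28
It first returns after 12 in-shuffles.

12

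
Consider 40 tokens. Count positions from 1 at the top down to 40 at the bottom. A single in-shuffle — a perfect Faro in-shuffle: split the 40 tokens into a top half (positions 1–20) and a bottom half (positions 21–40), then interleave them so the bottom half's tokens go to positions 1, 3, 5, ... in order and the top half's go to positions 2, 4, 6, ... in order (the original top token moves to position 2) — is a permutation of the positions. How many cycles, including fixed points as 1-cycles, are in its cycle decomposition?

Trace each unvisited position around until it returns:
(1 2 4 8 16 32 ... len 20) (3 6 12 24 7 14 ... len 20)
2 cycles in total.

2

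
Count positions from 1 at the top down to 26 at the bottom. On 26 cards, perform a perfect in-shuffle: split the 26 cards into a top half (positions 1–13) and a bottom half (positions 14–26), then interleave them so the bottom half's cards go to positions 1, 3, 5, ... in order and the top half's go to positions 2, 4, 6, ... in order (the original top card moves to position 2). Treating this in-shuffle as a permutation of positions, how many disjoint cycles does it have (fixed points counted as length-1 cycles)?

3

Trace each unvisited position around until it returns:
(1 2 4 8 16 5 ... len 18) (3 6 12 24 21 15) (9 18)
3 cycles in total.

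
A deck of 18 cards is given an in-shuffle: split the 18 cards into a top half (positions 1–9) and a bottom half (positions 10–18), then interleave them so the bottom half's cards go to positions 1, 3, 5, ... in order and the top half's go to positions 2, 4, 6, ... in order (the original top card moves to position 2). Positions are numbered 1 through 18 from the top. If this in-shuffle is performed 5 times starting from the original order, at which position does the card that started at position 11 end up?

Track the card's position through each in-shuffle:
11 → 3 → 6 → 12 → 5 → 10

10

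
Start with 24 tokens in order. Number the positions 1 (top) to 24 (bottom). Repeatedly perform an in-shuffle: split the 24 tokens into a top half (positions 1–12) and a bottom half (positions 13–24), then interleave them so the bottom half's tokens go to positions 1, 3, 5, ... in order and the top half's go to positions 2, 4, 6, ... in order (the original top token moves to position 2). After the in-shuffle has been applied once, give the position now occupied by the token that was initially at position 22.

Track the token's position through each in-shuffle:
22 → 19

19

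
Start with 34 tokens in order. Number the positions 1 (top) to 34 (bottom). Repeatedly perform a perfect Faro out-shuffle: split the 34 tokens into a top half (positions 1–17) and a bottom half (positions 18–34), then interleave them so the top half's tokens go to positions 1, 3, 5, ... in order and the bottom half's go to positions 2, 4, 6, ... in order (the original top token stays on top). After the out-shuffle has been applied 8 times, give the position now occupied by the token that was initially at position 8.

11

Track the token's position through each out-shuffle:
8 → 15 → 29 → 24 → 14 → 27 → 20 → 6 → 11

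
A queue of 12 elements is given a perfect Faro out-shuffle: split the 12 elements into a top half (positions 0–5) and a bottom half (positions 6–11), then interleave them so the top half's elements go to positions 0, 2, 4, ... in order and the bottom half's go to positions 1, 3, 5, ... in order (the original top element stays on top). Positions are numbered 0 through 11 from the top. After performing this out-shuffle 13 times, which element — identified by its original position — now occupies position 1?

Work backwards from position 1, undoing one out-shuffle at a time:
1 ← 6 ← 3 ← 7 ← 9 ← ... ← 7 (13 steps).
So the element now at position 1 started at position 7.

7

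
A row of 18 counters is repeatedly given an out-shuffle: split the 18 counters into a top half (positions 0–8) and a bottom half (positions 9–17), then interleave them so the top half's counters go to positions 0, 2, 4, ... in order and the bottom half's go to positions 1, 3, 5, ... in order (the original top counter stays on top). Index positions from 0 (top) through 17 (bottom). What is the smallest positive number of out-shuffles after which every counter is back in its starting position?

The out-shuffle permutes the 18 positions with cycle lengths [1, 1, 8, 8].
Every counter is home exactly when every cycle has completed a whole number of laps, i.e. after lcm(1, 8) = 8 out-shuffles.

8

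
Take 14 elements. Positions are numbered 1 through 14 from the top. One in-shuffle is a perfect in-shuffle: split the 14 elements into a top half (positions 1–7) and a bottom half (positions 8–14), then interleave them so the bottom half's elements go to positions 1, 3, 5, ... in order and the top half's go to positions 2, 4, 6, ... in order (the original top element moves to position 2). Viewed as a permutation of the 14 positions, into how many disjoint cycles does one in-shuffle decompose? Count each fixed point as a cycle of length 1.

4

Trace each unvisited position around until it returns:
(1 2 4 8) (3 6 12 9) (5 10) (7 14 13 11)
4 cycles in total.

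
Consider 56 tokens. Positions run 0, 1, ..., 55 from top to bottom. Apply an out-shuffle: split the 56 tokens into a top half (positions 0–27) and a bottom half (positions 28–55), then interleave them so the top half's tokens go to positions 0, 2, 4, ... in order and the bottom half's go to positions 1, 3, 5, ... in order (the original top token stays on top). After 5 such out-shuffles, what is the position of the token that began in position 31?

Track the token's position through each out-shuffle:
31 → 7 → 14 → 28 → 1 → 2

2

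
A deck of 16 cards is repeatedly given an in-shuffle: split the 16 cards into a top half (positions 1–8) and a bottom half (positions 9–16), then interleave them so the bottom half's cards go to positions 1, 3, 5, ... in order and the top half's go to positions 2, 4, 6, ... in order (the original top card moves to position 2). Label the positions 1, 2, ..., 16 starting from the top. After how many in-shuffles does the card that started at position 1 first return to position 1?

8

Follow position 1 under repeated in-shuffles:
1 → 2 → 4 → 8 → 16 → 15 → 13 → 9 → 1
It first returns after 8 in-shuffles.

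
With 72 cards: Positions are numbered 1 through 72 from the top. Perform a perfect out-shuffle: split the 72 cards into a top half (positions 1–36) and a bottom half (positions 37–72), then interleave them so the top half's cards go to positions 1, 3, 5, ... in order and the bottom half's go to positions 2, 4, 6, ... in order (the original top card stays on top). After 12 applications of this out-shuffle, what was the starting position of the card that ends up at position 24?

Work backwards from position 24, undoing one out-shuffle at a time:
24 ← 48 ← 60 ← 66 ← 69 ← 35 ← 18 ← 45 ← 23 ← 12 ← 42 ← 57 ← 29
So the card now at position 24 started at position 29.

29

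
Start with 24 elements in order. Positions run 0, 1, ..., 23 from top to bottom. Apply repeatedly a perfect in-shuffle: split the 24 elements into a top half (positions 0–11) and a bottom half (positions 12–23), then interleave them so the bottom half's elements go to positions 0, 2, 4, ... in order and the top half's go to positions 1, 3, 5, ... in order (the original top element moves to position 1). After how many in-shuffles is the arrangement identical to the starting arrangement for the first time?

20

The in-shuffle permutes the 24 positions with cycle lengths [4, 20].
Every element is home exactly when every cycle has completed a whole number of laps, i.e. after lcm(4, 20) = 20 in-shuffles.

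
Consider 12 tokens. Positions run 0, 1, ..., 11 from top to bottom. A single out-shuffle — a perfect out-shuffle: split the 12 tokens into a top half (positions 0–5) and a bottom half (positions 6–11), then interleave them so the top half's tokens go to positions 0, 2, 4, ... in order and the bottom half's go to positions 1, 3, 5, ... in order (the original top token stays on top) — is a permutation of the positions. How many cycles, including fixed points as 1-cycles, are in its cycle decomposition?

3

Trace each unvisited position around until it returns:
(0) (1 2 4 8 5 10 9 7 3 6) (11)
3 cycles in total.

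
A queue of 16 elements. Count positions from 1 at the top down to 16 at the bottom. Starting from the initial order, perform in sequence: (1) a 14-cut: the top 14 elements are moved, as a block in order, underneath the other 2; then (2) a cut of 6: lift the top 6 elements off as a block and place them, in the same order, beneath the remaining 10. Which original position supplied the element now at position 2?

Undo the operations in reverse order, starting from position 2:
  undo op 2 (cut 6): 2 ← 8
  undo op 1 (cut 14): 8 ← 6
So the element at position 2 came from original position 6.

6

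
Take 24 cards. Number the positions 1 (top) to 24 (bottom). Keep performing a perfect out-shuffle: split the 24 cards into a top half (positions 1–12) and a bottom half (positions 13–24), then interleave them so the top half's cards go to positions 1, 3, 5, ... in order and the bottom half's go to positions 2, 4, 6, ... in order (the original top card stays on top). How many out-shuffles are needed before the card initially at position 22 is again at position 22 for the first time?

Follow position 22 under repeated out-shuffles:
22 → 20 → 16 → 8 → 15 → 6 → 11 → 21 → 18 → 12 → 23 → 22
It first returns after 11 out-shuffles.

11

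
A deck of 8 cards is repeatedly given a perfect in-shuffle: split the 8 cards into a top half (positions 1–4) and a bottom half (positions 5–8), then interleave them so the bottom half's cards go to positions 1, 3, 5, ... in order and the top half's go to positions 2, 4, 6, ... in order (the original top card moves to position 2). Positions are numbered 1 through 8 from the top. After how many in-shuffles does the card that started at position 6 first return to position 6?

2

Follow position 6 under repeated in-shuffles:
6 → 3 → 6
It first returns after 2 in-shuffles.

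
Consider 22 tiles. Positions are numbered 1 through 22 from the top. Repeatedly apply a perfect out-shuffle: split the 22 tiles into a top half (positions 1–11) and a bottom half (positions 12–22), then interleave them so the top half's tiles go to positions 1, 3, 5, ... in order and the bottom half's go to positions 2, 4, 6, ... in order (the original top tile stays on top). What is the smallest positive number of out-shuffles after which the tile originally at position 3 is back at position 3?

6

Follow position 3 under repeated out-shuffles:
3 → 5 → 9 → 17 → 12 → 2 → 3
It first returns after 6 out-shuffles.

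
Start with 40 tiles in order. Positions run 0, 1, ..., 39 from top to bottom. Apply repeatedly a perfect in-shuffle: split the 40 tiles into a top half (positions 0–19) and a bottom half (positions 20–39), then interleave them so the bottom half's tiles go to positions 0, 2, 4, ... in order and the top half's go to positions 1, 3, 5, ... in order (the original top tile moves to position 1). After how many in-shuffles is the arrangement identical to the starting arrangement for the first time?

The in-shuffle permutes the 40 positions with cycle lengths [20, 20].
Every tile is home exactly when every cycle has completed a whole number of laps, i.e. after lcm(20) = 20 in-shuffles.

20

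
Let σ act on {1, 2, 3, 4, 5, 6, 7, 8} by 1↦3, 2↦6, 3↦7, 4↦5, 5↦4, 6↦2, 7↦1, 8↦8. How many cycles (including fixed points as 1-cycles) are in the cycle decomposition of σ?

4

Cycle decomposition: (1 3 7) (2 6) (4 5) (8).
4 cycles.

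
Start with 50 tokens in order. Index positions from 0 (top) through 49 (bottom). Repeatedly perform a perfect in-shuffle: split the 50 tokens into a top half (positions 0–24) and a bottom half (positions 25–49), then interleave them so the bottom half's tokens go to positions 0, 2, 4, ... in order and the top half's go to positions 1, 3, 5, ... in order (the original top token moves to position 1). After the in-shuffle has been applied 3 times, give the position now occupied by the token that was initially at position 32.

8

Track the token's position through each in-shuffle:
32 → 14 → 29 → 8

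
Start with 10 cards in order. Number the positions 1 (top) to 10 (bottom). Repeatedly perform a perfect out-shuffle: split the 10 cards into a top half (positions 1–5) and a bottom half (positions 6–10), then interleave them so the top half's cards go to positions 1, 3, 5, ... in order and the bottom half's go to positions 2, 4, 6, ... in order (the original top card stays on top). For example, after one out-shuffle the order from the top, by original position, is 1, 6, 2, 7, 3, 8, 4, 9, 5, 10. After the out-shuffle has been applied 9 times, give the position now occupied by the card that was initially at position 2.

Track the card's position through each out-shuffle:
2 → 3 → 5 → 9 → 8 → 6 → 2 → 3 → 5 → 9

9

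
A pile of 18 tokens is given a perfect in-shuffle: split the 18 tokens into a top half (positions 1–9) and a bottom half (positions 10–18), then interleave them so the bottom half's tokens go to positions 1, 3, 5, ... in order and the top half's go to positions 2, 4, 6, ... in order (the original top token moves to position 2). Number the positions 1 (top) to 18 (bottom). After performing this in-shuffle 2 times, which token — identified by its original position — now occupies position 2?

Work backwards from position 2, undoing one in-shuffle at a time:
2 ← 1 ← 10
So the token now at position 2 started at position 10.

10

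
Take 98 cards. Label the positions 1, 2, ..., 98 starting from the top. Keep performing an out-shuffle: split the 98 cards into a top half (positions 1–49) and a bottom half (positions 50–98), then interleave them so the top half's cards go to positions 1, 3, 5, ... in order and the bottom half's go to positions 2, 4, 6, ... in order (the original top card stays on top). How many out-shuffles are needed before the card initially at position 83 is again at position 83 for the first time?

48

Follow position 83 under repeated out-shuffles:
83 → 68 → 38 → 75 → 52 → 6 → 11 → 21 → ... → 83 (length 48)
It first returns after 48 out-shuffles.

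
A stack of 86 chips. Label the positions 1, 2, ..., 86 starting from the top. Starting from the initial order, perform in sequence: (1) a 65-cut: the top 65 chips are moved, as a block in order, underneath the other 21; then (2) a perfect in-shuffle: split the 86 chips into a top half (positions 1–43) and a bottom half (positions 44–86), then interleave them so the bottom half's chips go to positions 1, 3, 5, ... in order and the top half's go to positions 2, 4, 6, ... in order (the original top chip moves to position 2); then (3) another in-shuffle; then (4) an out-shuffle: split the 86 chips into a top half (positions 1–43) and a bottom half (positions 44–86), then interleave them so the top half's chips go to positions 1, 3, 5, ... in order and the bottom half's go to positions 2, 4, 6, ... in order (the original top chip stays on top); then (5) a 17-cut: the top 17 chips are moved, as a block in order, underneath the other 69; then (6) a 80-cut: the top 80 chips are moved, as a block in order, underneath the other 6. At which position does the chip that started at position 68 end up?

12

Track the chip from position 68 forward through each operation:
  after op 1 (cut 65): 68 → 3
  after op 2 (in-shuffle): 3 → 6
  after op 3 (in-shuffle): 6 → 12
  after op 4 (out-shuffle): 12 → 23
  after op 5 (cut 17): 23 → 6
  after op 6 (cut 80): 6 → 12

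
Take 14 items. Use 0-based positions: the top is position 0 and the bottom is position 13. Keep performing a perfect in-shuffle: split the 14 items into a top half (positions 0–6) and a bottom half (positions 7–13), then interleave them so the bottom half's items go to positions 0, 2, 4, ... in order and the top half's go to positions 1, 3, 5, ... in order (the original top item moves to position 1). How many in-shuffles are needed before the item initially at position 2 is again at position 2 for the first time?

4

Follow position 2 under repeated in-shuffles:
2 → 5 → 11 → 8 → 2
It first returns after 4 in-shuffles.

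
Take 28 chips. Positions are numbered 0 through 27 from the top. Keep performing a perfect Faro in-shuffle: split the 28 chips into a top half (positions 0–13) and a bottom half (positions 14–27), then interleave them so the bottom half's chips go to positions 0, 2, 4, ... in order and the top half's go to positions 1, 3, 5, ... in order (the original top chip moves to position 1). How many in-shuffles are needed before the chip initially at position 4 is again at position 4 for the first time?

28

Follow position 4 under repeated in-shuffles:
4 → 9 → 19 → 10 → 21 → 14 → 0 → 1 → ... → 4 (length 28)
It first returns after 28 in-shuffles.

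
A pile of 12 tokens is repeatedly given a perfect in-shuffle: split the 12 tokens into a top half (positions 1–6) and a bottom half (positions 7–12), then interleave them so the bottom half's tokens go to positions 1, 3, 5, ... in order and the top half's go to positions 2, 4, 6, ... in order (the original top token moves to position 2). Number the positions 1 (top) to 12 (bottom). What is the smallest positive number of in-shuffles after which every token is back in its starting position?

12

The in-shuffle permutes the 12 positions with cycle lengths [12].
Every token is home exactly when every cycle has completed a whole number of laps, i.e. after lcm(12) = 12 in-shuffles.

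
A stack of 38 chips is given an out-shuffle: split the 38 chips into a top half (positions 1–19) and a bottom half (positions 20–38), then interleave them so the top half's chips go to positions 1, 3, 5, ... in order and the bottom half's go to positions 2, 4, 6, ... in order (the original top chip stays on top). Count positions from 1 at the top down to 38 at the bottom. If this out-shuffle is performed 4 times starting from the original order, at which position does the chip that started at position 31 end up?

37

Track the chip's position through each out-shuffle:
31 → 24 → 10 → 19 → 37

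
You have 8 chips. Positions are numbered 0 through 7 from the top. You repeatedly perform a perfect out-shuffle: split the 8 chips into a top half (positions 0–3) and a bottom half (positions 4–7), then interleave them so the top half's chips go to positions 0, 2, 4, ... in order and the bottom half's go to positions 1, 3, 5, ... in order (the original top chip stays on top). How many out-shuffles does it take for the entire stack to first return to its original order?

3

The out-shuffle permutes the 8 positions with cycle lengths [1, 1, 3, 3].
Every chip is home exactly when every cycle has completed a whole number of laps, i.e. after lcm(1, 3) = 3 out-shuffles.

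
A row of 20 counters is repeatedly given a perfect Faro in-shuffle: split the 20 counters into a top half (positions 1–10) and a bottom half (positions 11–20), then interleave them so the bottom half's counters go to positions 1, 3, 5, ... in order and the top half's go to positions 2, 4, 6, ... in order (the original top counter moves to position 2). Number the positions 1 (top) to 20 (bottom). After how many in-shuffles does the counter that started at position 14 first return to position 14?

Follow position 14 under repeated in-shuffles:
14 → 7 → 14
It first returns after 2 in-shuffles.

2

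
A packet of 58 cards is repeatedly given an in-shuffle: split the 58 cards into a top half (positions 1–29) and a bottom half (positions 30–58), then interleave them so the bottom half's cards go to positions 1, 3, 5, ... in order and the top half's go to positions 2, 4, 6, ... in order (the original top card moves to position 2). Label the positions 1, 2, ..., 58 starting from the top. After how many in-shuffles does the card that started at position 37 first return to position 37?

Follow position 37 under repeated in-shuffles:
37 → 15 → 30 → 1 → 2 → 4 → 8 → 16 → ... → 37 (length 58)
It first returns after 58 in-shuffles.

58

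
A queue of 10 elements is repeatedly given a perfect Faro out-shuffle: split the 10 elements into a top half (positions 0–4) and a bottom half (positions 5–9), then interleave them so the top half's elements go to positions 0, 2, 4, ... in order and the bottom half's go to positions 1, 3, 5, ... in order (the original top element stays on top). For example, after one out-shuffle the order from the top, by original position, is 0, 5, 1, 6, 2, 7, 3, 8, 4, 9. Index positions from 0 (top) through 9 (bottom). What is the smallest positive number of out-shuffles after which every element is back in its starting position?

6

The out-shuffle permutes the 10 positions with cycle lengths [1, 1, 2, 6].
Every element is home exactly when every cycle has completed a whole number of laps, i.e. after lcm(1, 2, 6) = 6 out-shuffles.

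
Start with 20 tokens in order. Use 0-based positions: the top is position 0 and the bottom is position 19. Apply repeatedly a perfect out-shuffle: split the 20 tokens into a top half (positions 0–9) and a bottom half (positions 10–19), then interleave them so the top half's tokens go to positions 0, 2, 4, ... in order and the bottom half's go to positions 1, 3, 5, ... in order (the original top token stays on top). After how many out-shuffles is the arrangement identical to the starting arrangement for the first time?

18

The out-shuffle permutes the 20 positions with cycle lengths [1, 1, 18].
Every token is home exactly when every cycle has completed a whole number of laps, i.e. after lcm(1, 18) = 18 out-shuffles.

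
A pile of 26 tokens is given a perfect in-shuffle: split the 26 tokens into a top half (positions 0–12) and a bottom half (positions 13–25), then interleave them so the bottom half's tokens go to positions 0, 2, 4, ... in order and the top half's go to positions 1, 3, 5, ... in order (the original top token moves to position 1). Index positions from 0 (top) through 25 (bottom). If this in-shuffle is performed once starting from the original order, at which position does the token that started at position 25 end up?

24

Track the token's position through each in-shuffle:
25 → 24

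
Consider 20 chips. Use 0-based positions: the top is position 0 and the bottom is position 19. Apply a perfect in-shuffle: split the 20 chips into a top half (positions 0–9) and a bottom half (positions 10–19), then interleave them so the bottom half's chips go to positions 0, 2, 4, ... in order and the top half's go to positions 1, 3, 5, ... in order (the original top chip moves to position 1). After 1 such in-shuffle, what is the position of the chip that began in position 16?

Track the chip's position through each in-shuffle:
16 → 12

12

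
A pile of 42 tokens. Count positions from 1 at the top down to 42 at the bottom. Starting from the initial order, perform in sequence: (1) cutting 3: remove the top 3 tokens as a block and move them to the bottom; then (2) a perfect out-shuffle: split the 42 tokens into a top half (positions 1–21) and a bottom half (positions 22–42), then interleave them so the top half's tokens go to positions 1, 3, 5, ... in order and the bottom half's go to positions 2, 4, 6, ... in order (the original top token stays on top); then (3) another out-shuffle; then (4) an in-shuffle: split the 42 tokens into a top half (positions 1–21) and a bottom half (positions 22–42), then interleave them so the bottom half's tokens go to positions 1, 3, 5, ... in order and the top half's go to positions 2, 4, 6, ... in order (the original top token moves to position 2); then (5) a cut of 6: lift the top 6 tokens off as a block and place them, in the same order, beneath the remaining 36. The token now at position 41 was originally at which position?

Undo the operations in reverse order, starting from position 41:
  undo op 5 (cut 6): 41 ← 5
  undo op 4 (in-shuffle, from bottom half): 5 ← 24
  undo op 3 (out-shuffle, from bottom half): 24 ← 33
  undo op 2 (out-shuffle, from top half): 33 ← 17
  undo op 1 (cut 3): 17 ← 20
So the token at position 41 came from original position 20.

20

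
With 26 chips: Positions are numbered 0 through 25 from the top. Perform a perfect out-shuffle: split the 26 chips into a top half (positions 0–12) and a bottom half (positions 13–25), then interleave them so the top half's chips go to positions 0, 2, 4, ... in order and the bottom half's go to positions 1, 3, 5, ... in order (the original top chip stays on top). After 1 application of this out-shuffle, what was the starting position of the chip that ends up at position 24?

Work backwards from position 24, undoing one out-shuffle at a time:
24 ← 12
So the chip now at position 24 started at position 12.

12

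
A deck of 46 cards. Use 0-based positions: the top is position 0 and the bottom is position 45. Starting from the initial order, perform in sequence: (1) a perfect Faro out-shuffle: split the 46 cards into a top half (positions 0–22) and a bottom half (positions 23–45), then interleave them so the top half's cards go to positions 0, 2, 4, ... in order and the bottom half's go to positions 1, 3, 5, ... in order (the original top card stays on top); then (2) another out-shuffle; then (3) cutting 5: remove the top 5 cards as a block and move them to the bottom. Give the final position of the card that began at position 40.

20

Track the card from position 40 forward through each operation:
  after op 1 (out-shuffle): 40 → 35
  after op 2 (out-shuffle): 35 → 25
  after op 3 (cut 5): 25 → 20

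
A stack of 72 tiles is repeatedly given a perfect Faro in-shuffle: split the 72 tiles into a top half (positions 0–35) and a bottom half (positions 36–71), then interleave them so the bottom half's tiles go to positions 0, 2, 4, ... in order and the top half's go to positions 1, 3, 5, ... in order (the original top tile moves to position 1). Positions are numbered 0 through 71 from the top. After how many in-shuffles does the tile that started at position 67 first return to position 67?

9

Follow position 67 under repeated in-shuffles:
67 → 62 → 52 → 32 → 65 → 58 → 44 → 16 → 33 → 67
It first returns after 9 in-shuffles.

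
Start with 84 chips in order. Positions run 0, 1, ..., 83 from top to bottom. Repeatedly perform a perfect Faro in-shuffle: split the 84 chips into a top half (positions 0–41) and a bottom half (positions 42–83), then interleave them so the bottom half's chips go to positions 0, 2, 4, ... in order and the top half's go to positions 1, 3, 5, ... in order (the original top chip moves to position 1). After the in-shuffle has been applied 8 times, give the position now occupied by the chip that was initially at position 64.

Track the chip's position through each in-shuffle:
64 → 44 → 4 → 9 → 19 → 39 → 79 → 74 → 64

64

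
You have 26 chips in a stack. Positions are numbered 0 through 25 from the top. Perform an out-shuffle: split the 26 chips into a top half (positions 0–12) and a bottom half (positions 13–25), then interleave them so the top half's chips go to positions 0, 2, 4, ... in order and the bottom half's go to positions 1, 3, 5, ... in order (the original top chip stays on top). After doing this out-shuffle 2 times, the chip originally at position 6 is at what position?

24

Track the chip's position through each out-shuffle:
6 → 12 → 24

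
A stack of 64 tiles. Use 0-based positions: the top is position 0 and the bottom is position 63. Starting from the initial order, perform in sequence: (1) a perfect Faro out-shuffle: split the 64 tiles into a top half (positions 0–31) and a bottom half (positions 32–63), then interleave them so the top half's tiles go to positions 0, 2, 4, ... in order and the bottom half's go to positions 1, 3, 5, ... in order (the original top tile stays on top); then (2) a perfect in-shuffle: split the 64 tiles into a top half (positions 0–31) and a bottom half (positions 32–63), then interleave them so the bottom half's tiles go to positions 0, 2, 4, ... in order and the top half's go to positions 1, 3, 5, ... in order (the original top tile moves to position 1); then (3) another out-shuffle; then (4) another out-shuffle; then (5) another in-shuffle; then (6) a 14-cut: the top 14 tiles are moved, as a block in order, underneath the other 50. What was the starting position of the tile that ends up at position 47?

Undo the operations in reverse order, starting from position 47:
  undo op 6 (cut 14): 47 ← 61
  undo op 5 (in-shuffle, from top half): 61 ← 30
  undo op 4 (out-shuffle, from top half): 30 ← 15
  undo op 3 (out-shuffle, from bottom half): 15 ← 39
  undo op 2 (in-shuffle, from top half): 39 ← 19
  undo op 1 (out-shuffle, from bottom half): 19 ← 41
So the tile at position 47 came from original position 41.

41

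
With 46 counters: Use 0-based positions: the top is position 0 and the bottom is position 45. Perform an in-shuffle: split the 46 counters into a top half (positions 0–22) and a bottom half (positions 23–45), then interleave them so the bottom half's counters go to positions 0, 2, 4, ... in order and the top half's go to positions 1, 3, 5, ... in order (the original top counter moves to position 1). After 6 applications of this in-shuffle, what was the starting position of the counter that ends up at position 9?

30

Work backwards from position 9, undoing one in-shuffle at a time:
9 ← 4 ← 25 ← 12 ← 29 ← 14 ← 30
So the counter now at position 9 started at position 30.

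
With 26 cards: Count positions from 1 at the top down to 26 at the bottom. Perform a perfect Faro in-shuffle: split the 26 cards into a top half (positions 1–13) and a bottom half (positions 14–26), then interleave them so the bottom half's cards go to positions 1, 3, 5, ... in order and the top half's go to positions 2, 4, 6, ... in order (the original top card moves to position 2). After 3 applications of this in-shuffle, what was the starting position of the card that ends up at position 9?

Work backwards from position 9, undoing one in-shuffle at a time:
9 ← 18 ← 9 ← 18
So the card now at position 9 started at position 18.

18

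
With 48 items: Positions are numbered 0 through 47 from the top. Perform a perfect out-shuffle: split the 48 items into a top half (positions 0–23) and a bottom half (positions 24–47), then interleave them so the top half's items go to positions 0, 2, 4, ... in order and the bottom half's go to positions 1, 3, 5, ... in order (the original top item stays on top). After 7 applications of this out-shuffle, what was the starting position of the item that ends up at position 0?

0

Work backwards from position 0, undoing one out-shuffle at a time:
0 ← 0 ← 0 ← 0 ← 0 ← 0 ← 0 ← 0
So the item now at position 0 started at position 0.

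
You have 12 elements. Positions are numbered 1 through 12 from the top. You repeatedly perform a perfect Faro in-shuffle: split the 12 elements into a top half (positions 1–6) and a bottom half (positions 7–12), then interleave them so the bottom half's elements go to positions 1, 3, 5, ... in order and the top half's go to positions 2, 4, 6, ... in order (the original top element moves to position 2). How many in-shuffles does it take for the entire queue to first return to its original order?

The in-shuffle permutes the 12 positions with cycle lengths [12].
Every element is home exactly when every cycle has completed a whole number of laps, i.e. after lcm(12) = 12 in-shuffles.

12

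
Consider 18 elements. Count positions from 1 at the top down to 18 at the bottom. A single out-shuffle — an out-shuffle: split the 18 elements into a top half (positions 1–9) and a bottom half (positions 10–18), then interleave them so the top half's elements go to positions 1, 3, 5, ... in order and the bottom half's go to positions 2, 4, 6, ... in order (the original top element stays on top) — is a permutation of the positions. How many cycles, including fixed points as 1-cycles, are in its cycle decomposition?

4

Trace each unvisited position around until it returns:
(1) (2 3 5 9 17 16 14 10) (4 7 13 8 15 12 6 11) (18)
4 cycles in total.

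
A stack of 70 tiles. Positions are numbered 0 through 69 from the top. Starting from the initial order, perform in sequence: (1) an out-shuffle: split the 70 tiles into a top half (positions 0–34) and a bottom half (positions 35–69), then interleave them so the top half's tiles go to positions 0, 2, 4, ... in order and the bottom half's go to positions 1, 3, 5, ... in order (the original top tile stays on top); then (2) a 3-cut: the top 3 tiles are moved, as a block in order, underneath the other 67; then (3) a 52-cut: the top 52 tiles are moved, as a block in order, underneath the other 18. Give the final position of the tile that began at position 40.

26

Track the tile from position 40 forward through each operation:
  after op 1 (out-shuffle): 40 → 11
  after op 2 (cut 3): 11 → 8
  after op 3 (cut 52): 8 → 26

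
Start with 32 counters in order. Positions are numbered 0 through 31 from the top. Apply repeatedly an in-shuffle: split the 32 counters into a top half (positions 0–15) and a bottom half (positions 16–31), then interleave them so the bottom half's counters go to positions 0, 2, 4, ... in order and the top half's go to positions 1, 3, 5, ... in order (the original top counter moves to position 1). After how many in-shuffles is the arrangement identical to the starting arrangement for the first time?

10

The in-shuffle permutes the 32 positions with cycle lengths [2, 10, 10, 10].
Every counter is home exactly when every cycle has completed a whole number of laps, i.e. after lcm(2, 10) = 10 in-shuffles.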